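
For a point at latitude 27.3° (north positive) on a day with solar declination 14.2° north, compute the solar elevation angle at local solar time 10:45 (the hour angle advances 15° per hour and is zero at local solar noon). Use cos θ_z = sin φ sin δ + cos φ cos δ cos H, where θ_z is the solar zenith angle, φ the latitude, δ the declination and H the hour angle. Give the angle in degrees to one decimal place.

68.2°

Hour angle H = 15° × (10.75 − 12) = -18.75°.
cos θ_z = sin(27.3°) sin(14.2°) + cos(27.3°) cos(14.2°) cos(-18.75°) = 0.1125 + 0.8157 = 0.9282.
θ_z = arccos(0.9282) = 21.84°, so the elevation is 90° − 21.84° = 68.16°.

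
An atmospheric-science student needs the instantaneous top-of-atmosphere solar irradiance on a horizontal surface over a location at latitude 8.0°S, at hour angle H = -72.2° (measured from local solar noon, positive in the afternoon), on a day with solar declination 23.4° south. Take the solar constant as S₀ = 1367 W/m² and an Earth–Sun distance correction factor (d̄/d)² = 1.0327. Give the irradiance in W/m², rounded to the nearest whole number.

cos θ_z = sin(-8.0°) sin(-23.4°) + cos(-8.0°) cos(-23.4°) cos(-72.20°) = 0.0553 + 0.2778 = 0.3331.
Top-of-atmosphere irradiance = S₀ (d̄/d)² cos θ_z = 1367 × 1.0327 × 0.3331 = 470.24 W/m².

470 W/m²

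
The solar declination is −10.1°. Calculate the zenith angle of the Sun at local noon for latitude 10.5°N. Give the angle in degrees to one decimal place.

At local solar noon the hour angle is zero, so the zenith angle is |φ − δ| = |10.5° − (-10.1°)| = 20.6°.

20.6°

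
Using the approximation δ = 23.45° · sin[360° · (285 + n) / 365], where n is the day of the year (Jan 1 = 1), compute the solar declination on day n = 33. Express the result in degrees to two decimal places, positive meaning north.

360 × (285 + 33) / 365 = 313.644°; sin(313.644°) = -0.7236.
δ = 23.45 × -0.7236 = -16.968° ≈ -16.97°.

-16.97°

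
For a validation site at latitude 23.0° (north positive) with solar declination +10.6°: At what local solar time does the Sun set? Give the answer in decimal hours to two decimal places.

−tan φ tan δ = −(0.4245)(0.1871) = -0.0794; H_s = arccos(-0.0794) = 94.55°.
Sunset is at 12 + H_s/15 = 12 + 6.303 = 18.303 h local solar time.

18.30 h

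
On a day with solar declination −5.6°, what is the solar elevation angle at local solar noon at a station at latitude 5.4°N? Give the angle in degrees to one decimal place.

At local solar noon the hour angle is zero, so the elevation is 90° − |φ − δ| = 90° − |5.4° − (-5.6°)| = 90° − 11.0° = 79.0°.

79.0°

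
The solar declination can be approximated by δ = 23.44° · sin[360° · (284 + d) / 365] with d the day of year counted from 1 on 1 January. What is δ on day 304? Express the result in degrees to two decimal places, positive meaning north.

-15.05°

360 × (284 + 304) / 365 = 579.945°; sin(579.945°) = -0.6421.
δ = 23.44 × -0.6421 = -15.051° ≈ -15.05°.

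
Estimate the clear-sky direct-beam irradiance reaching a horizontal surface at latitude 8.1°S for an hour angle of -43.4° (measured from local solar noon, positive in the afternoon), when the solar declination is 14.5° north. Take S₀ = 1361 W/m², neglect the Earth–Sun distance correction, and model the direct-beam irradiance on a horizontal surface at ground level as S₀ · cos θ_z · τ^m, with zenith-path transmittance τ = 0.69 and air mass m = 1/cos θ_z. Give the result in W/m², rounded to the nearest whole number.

cos θ_z = sin φ sin δ + cos φ cos δ cos H = (-0.1409)(0.2504) + (0.9900)(0.9681)(0.7266) = 0.6611.
Air mass m = 1/cos θ_z = 1/0.6611 = 1.513; τ^m = 0.69^1.513 = 0.5704.
Surface direct beam = 1361 × 0.6611 × 0.5704 = 513.22 W/m².

513 W/m²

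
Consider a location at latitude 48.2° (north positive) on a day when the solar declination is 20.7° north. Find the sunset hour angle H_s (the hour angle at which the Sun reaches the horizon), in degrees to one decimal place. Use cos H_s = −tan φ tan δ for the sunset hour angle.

−tan φ tan δ = −(1.1184)(0.3779) = -0.4226; H_s = arccos(-0.4226) = 115.00°.

115.0°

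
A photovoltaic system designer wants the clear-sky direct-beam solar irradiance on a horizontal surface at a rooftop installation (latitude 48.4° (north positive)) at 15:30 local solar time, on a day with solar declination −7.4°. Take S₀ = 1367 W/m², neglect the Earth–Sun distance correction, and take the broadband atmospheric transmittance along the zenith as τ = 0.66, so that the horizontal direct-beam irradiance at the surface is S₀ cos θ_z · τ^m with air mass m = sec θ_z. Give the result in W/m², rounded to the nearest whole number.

Hour angle H = 15° × (15.5 − 12) = 52.50°.
cos θ_z = sin(48.4°) sin(-7.4°) + cos(48.4°) cos(-7.4°) cos(52.50°) = -0.0963 + 0.4008 = 0.3045.
Air mass m = 1/cos θ_z = 1/0.3045 = 3.284; τ^m = 0.66^3.284 = 0.2555.
Surface direct beam = 1367 × 0.3045 × 0.2555 = 106.35 W/m².

106 W/m²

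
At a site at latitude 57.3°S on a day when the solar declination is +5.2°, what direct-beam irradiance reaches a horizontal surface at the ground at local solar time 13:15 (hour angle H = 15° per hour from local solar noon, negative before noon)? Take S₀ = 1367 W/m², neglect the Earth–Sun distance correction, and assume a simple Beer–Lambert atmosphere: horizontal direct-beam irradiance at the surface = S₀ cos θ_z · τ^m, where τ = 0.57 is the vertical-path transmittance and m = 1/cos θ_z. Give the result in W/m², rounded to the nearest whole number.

162 W/m²

Hour angle H = 15° × (13.25 − 12) = 18.75°.
cos θ_z = sin(-57.3°) sin(5.2°) + cos(-57.3°) cos(5.2°) cos(18.75°) = -0.0763 + 0.5095 = 0.4332.
Air mass m = 1/cos θ_z = 1/0.4332 = 2.308; τ^m = 0.57^2.308 = 0.2732.
Surface direct beam = 1367 × 0.4332 × 0.2732 = 161.78 W/m².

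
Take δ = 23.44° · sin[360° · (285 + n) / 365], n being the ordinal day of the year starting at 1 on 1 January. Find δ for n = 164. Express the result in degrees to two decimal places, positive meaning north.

360 × (285 + 164) / 365 = 442.849°; sin(442.849°) = 0.9922.
δ = 23.44 × 0.9922 = 23.257° ≈ +23.26°.

+23.26°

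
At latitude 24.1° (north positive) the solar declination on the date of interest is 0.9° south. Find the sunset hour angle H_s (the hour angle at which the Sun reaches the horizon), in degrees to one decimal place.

89.6°

cos H_s = −tan(24.1°) · tan(-0.9°) = 0.0070, so H_s = arccos(0.0070) = 89.60°.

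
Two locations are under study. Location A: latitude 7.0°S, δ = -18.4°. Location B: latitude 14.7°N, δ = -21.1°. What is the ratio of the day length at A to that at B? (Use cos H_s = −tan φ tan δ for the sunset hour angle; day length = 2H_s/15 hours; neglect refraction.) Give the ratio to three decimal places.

1.097

A: H_s = arccos(−tan -7.0° · tan -18.4°) = 92.34°, so 2H_s/15 = 12.3120 h.
B: H_s = arccos(−tan 14.7° · tan -21.1°) = 84.19°, so 2H_s/15 = 11.2253 h.
Ratio A/B = 12.3120 / 11.2253 = 1.0968.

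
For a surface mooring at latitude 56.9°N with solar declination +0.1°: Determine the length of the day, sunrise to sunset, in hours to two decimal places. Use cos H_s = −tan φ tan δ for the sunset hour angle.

12.02 hours

cos H_s = −tan(56.9°) · tan(0.1°) = -0.0027, so H_s = arccos(-0.0027) = 90.15°.
Day length = 2 H_s / 15° h⁻¹ = 180.30° / 15 = 12.020 h.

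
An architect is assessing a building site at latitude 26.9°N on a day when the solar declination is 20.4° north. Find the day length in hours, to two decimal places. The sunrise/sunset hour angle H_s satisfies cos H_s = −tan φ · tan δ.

−tan φ tan δ = −(0.5073)(0.3719) = -0.1887; H_s = arccos(-0.1887) = 100.88°.
Day length = 2 H_s / 15° h⁻¹ = 201.76° / 15 = 13.451 h.

13.45 hours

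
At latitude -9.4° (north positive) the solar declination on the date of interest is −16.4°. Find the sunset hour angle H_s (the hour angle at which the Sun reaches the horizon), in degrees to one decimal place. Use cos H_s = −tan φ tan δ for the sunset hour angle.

cos H_s = −tan(-9.4°) · tan(-16.4°) = -0.0487, so H_s = arccos(-0.0487) = 92.79°.

92.8°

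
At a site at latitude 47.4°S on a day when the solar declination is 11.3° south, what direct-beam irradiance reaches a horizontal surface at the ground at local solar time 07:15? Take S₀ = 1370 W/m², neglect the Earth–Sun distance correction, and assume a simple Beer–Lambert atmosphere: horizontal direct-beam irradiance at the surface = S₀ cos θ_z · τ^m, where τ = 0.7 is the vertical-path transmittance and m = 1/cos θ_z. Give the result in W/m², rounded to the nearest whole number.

Hour angle H = 15° × (7.25 − 12) = -71.25°.
cos θ_z = sin(-47.4°) sin(-11.3°) + cos(-47.4°) cos(-11.3°) cos(-71.25°) = 0.1442 + 0.2134 = 0.3576.
Air mass m = 1/cos θ_z = 1/0.3576 = 2.796; τ^m = 0.7^2.796 = 0.3689.
Surface direct beam = 1370 × 0.3576 × 0.3689 = 180.73 W/m².

181 W/m²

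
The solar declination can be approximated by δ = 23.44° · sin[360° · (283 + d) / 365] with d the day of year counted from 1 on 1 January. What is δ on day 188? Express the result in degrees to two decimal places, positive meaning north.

+22.69°

360 × (283 + 188) / 365 = 464.548°; sin(464.548°) = 0.9679.
δ = 23.44 × 0.9679 = 22.688° ≈ +22.69°.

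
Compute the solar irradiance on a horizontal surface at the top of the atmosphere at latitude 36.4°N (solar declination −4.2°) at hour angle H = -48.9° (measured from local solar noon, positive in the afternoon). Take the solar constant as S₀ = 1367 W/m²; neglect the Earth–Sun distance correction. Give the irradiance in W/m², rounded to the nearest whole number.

cos θ_z = sin φ sin δ + cos φ cos δ cos H = (0.5934)(-0.0732) + (0.8049)(0.9973)(0.6574) = 0.4843.
Top-of-atmosphere irradiance = S₀ cos θ_z = 1367 × 0.4843 = 662.04 W/m².

662 W/m²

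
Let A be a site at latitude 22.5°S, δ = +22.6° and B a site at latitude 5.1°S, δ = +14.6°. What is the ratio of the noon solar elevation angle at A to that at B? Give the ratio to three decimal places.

A: 90° − |-22.5 − (22.6)| = 44.90°.
B: 90° − |-5.1 − (14.6)| = 70.30°.
Ratio A/B = 44.9000 / 70.3000 = 0.6387.

0.639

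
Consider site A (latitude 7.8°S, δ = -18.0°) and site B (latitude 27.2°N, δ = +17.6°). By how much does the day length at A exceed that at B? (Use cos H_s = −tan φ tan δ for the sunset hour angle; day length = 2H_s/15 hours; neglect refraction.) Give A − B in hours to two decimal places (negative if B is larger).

-0.91 h

A: H_s = arccos(−tan -7.8° · tan -18.0°) = 92.55°, so 2H_s/15 = 12.3400 h.
B: H_s = arccos(−tan 27.2° · tan 17.6°) = 99.38°, so 2H_s/15 = 13.2507 h.
A − B = 12.3400 − 13.2507 = -0.9107 h.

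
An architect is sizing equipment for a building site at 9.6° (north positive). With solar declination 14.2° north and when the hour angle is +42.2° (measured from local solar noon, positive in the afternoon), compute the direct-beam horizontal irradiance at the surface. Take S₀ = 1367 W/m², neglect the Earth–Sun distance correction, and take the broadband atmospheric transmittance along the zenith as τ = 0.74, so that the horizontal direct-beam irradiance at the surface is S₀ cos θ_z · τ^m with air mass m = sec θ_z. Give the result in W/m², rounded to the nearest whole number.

685 W/m²

cos θ_z = sin φ sin δ + cos φ cos δ cos H = (0.1668)(0.2453) + (0.9860)(0.9694)(0.7408) = 0.7490.
Air mass m = 1/cos θ_z = 1/0.7490 = 1.335; τ^m = 0.74^1.335 = 0.6690.
Surface direct beam = 1367 × 0.7490 × 0.6690 = 684.98 W/m².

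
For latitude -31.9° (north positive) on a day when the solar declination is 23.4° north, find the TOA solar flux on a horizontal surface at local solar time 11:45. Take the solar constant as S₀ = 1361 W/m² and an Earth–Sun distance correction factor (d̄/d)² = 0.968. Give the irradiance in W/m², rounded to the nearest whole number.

Hour angle H = 15° × (11.75 − 12) = -3.75°.
With φ = -31.9°, δ = 23.4°, H = -3.75°: sin φ sin δ = -0.2099, cos φ cos δ cos H = 0.7775, so cos θ_z = 0.5676.
Top-of-atmosphere irradiance = S₀ (d̄/d)² cos θ_z = 1361 × 0.968 × 0.5676 = 747.78 W/m².

748 W/m²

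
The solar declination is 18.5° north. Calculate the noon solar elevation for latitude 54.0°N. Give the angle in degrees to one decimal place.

At local solar noon the hour angle is zero, so the elevation is 90° − |φ − δ| = 90° − |54.0° − (18.5°)| = 90° − 35.5° = 54.5°.

54.5°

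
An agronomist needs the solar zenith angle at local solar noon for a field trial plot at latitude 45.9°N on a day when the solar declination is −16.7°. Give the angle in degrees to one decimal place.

62.6°

At local solar noon the hour angle is zero, so the zenith angle is |φ − δ| = |45.9° − (-16.7°)| = 62.6°.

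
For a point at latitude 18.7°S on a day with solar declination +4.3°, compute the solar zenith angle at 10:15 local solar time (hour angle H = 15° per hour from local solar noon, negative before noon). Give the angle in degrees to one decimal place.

Hour angle H = 15° × (10.25 − 12) = -26.25°.
cos θ_z = sin φ sin δ + cos φ cos δ cos H = (-0.3206)(0.0750) + (0.9472)(0.9972)(0.8969) = 0.8231.
θ_z = arccos(0.8231) = 34.60°.

34.6°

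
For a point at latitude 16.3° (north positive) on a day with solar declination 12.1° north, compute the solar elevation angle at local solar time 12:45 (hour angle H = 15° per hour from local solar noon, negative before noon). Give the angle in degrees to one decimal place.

78.3°

Hour angle H = 15° × (12.75 − 12) = 11.25°.
With φ = 16.3°, δ = 12.1°, H = 11.25°: sin φ sin δ = 0.0588, cos φ cos δ cos H = 0.9204, so cos θ_z = 0.9792.
θ_z = arccos(0.9792) = 11.71°, so the elevation is 90° − 11.71° = 78.29°.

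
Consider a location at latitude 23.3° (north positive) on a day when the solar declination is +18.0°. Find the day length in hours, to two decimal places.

−tan φ tan δ = −(0.4307)(0.3249) = -0.1399; H_s = arccos(-0.1399) = 98.04°.
Day length = 2 H_s / 15° h⁻¹ = 196.08° / 15 = 13.072 h.

13.07 hours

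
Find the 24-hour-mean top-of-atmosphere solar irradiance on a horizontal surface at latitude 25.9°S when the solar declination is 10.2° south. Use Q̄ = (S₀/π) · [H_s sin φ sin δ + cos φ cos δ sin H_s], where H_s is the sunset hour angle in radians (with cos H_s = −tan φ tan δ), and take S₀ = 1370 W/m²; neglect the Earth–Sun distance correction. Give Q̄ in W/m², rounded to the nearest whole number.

−tan φ tan δ = −(-0.4856)(-0.1799) = -0.0874; H_s = arccos(-0.0874) = 95.01°. In radians, H_s = 1.6582.
H_s sin φ sin δ = 1.6582 × -0.4368 × -0.1771 = 0.1283.
cos φ cos δ sin H_s = 0.8996 × 0.9842 × 0.9962 = 0.8820.
Q̄ = (1370/π) × (0.1283 + 0.8820) = 436.08 × 1.0103 = 440.57 W/m².

441 W/m²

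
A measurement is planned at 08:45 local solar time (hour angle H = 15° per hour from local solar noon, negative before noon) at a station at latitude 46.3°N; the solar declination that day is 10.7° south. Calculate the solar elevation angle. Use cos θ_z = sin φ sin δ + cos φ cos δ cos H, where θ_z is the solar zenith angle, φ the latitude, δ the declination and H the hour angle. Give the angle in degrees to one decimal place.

Hour angle H = 15° × (8.75 − 12) = -48.75°.
cos θ_z = sin φ sin δ + cos φ cos δ cos H = (0.7230)(-0.1857) + (0.6909)(0.9826)(0.6593) = 0.3133.
θ_z = arccos(0.3133) = 71.74°, so the elevation is 90° − 71.74° = 18.26°.

18.3°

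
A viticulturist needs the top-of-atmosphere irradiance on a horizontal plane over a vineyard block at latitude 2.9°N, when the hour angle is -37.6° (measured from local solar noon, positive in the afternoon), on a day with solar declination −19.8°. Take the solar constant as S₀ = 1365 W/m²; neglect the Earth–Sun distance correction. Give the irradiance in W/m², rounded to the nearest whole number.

993 W/m²

With φ = 2.9°, δ = -19.8°, H = -37.60°: sin φ sin δ = -0.0171, cos φ cos δ cos H = 0.7445, so cos θ_z = 0.7274.
Top-of-atmosphere irradiance = S₀ cos θ_z = 1365 × 0.7274 = 992.90 W/m².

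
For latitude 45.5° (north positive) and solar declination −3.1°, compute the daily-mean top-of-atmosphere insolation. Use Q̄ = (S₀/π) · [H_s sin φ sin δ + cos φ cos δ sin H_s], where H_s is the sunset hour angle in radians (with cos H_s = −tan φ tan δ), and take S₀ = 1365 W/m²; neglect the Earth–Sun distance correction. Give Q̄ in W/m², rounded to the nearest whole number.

cos H_s = −tan(45.5°) · tan(-3.1°) = 0.0551, so H_s = arccos(0.0551) = 86.84°. In radians, H_s = 1.5156.
H_s sin φ sin δ = 1.5156 × 0.7133 × -0.0541 = -0.0585.
cos φ cos δ sin H_s = 0.7009 × 0.9985 × 0.9985 = 0.6988.
Q̄ = (1365/π) × (-0.0585 + 0.6988) = 434.49 × 0.6403 = 278.20 W/m².

278 W/m²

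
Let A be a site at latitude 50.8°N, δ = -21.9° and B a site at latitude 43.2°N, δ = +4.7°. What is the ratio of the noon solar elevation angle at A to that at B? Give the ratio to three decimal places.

0.336

A: 90° − |50.8 − (-21.9)| = 17.30°.
B: 90° − |43.2 − (4.7)| = 51.50°.
Ratio A/B = 17.3000 / 51.5000 = 0.3359.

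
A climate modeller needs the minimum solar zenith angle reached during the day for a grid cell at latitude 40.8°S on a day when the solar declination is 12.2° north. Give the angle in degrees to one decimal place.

53.0°

At local solar noon the hour angle is zero, so the zenith angle is |φ − δ| = |-40.8° − (12.2°)| = 53.0°.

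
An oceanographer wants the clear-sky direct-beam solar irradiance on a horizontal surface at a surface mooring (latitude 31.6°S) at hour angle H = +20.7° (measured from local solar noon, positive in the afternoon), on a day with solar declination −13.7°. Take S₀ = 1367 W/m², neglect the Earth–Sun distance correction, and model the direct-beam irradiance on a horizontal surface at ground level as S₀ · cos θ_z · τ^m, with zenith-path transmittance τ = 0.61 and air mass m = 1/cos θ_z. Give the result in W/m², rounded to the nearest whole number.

708 W/m²

cos θ_z = sin(-31.6°) sin(-13.7°) + cos(-31.6°) cos(-13.7°) cos(20.70°) = 0.1241 + 0.7741 = 0.8982.
Air mass m = 1/cos θ_z = 1/0.8982 = 1.113; τ^m = 0.61^1.113 = 0.5769.
Surface direct beam = 1367 × 0.8982 × 0.5769 = 708.34 W/m².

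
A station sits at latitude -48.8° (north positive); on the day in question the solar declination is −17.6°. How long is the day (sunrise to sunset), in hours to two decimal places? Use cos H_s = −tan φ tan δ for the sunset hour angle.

−tan φ tan δ = −(-1.1423)(-0.3172) = -0.3623; H_s = arccos(-0.3623) = 111.24°.
Day length = 2 H_s / 15° h⁻¹ = 222.48° / 15 = 14.832 h.

14.83 hours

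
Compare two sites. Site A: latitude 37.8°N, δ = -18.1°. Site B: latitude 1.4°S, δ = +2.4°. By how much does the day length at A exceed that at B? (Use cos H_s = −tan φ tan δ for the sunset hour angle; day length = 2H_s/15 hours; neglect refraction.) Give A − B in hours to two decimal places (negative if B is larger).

-1.95 h

A: H_s = arccos(−tan 37.8° · tan -18.1°) = 75.31°, so 2H_s/15 = 10.0413 h.
B: H_s = arccos(−tan -1.4° · tan 2.4°) = 89.94°, so 2H_s/15 = 11.9920 h.
A − B = 10.0413 − 11.9920 = -1.9507 h.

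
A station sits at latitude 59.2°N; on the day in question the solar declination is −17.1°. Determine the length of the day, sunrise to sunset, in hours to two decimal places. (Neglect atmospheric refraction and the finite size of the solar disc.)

−tan φ tan δ = −(1.6775)(-0.3076) = 0.5160; H_s = arccos(0.5160) = 58.94°.
Day length = 2 H_s / 15° h⁻¹ = 117.88° / 15 = 7.859 h.

7.86 hours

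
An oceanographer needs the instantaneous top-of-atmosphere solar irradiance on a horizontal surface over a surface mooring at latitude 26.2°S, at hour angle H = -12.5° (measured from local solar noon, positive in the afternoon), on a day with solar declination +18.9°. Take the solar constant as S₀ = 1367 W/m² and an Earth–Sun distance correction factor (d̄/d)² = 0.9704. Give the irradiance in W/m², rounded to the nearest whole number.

910 W/m²

cos θ_z = sin(-26.2°) sin(18.9°) + cos(-26.2°) cos(18.9°) cos(-12.50°) = -0.1430 + 0.8288 = 0.6858.
Top-of-atmosphere irradiance = S₀ (d̄/d)² cos θ_z = 1367 × 0.9704 × 0.6858 = 909.74 W/m².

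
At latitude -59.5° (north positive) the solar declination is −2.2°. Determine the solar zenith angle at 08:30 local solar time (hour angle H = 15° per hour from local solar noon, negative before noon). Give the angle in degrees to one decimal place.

70.0°

Hour angle H = 15° × (8.5 − 12) = -52.50°.
With φ = -59.5°, δ = -2.2°, H = -52.50°: sin φ sin δ = 0.0331, cos φ cos δ cos H = 0.3087, so cos θ_z = 0.3418.
θ_z = arccos(0.3418) = 70.01°.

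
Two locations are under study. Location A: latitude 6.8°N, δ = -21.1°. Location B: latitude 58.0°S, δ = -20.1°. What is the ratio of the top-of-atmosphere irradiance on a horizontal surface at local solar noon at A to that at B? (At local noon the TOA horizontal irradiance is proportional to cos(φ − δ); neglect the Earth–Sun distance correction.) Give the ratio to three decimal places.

A: cos θ_z = cos(6.8° − (-21.1°)) = 0.8838.
B: cos θ_z = cos(-58.0° − (-20.1°)) = 0.7891.
Ratio A/B = 0.8838 / 0.7891 = 1.1200.

1.120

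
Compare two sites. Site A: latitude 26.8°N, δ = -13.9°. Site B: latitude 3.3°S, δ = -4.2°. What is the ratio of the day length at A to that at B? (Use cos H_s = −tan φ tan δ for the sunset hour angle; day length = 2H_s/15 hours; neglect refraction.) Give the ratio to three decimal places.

0.918

A: H_s = arccos(−tan 26.8° · tan -13.9°) = 82.82°, so 2H_s/15 = 11.0427 h.
B: H_s = arccos(−tan -3.3° · tan -4.2°) = 90.24°, so 2H_s/15 = 12.0320 h.
Ratio A/B = 11.0427 / 12.0320 = 0.9178.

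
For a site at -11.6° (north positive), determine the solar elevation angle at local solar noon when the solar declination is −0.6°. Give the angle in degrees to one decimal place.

At local solar noon the hour angle is zero, so the elevation is 90° − |φ − δ| = 90° − |-11.6° − (-0.6°)| = 90° − 11.0° = 79.0°.

79.0°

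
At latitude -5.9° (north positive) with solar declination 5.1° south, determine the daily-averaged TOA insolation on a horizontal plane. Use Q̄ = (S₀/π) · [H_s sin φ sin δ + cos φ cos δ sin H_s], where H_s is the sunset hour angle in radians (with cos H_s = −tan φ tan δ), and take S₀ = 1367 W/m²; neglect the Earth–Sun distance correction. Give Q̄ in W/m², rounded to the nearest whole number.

437 W/m²

The sunset hour angle satisfies cos H_s = −tan φ tan δ = -0.0092, giving H_s = 90.53°. In radians, H_s = 1.5800.
H_s sin φ sin δ = 1.5800 × -0.1028 × -0.0889 = 0.0144.
cos φ cos δ sin H_s = 0.9947 × 0.9960 × 1.0000 = 0.9907.
Q̄ = (1367/π) × (0.0144 + 0.9907) = 435.13 × 1.0051 = 437.35 W/m².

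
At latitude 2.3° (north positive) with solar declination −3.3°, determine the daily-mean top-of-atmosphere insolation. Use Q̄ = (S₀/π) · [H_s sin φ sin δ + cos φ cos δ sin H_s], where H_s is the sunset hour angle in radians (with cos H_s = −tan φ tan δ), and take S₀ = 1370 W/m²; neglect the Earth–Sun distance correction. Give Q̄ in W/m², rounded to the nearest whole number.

The sunset hour angle satisfies cos H_s = −tan φ tan δ = 0.0023, giving H_s = 89.87°. In radians, H_s = 1.5685.
H_s sin φ sin δ = 1.5685 × 0.0401 × -0.0576 = -0.0036.
cos φ cos δ sin H_s = 0.9992 × 0.9983 × 1.0000 = 0.9975.
Q̄ = (1370/π) × (-0.0036 + 0.9975) = 436.08 × 0.9939 = 433.42 W/m².

433 W/m²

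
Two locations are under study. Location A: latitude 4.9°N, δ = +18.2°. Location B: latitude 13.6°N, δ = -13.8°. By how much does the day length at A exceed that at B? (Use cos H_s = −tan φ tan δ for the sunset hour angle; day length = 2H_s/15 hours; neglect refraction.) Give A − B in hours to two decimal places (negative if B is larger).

+0.67 h

A: H_s = arccos(−tan 4.9° · tan 18.2°) = 91.62°, so 2H_s/15 = 12.2160 h.
B: H_s = arccos(−tan 13.6° · tan -13.8°) = 86.59°, so 2H_s/15 = 11.5453 h.
A − B = 12.2160 − 11.5453 = 0.6707 h.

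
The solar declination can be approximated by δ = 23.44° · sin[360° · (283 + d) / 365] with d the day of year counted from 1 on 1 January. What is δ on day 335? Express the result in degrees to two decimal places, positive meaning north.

-21.96°

360 × (283 + 335) / 365 = 609.534°; sin(609.534°) = -0.9369.
δ = 23.44 × -0.9369 = -21.961° ≈ -21.96°.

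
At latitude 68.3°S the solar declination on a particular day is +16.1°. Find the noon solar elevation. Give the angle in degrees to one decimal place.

At local solar noon the hour angle is zero, so the elevation is 90° − |φ − δ| = 90° − |-68.3° − (16.1°)| = 90° − 84.4° = 5.6°.

5.6°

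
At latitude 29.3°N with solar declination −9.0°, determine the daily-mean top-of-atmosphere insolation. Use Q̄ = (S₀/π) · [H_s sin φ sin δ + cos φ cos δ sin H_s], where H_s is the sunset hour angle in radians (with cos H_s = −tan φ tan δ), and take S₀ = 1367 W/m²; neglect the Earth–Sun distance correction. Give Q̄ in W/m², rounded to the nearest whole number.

324 W/m²

−tan φ tan δ = −(0.5612)(-0.1584) = 0.0889; H_s = arccos(0.0889) = 84.90°. In radians, H_s = 1.4818.
H_s sin φ sin δ = 1.4818 × 0.4894 × -0.1564 = -0.1134.
cos φ cos δ sin H_s = 0.8721 × 0.9877 × 0.9960 = 0.8579.
Q̄ = (1367/π) × (-0.1134 + 0.8579) = 435.13 × 0.7445 = 323.95 W/m².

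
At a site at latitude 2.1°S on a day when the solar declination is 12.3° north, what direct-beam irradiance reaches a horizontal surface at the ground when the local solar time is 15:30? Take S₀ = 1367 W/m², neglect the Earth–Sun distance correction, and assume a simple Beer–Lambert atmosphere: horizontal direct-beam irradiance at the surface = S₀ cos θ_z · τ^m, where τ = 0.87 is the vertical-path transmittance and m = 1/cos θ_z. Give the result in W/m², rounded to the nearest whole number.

Hour angle H = 15° × (15.5 − 12) = 52.50°.
With φ = -2.1°, δ = 12.3°, H = 52.50°: sin φ sin δ = -0.0078, cos φ cos δ cos H = 0.5944, so cos θ_z = 0.5866.
Air mass m = 1/cos θ_z = 1/0.5866 = 1.705; τ^m = 0.87^1.705 = 0.7886.
Surface direct beam = 1367 × 0.5866 × 0.7886 = 632.36 W/m².

632 W/m²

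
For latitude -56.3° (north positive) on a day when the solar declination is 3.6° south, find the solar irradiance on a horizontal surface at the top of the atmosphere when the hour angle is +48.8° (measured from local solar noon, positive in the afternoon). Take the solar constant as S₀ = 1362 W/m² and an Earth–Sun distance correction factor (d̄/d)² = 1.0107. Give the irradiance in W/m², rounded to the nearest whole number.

574 W/m²

cos θ_z = sin(-56.3°) sin(-3.6°) + cos(-56.3°) cos(-3.6°) cos(48.80°) = 0.0522 + 0.3647 = 0.4169.
Top-of-atmosphere irradiance = S₀ (d̄/d)² cos θ_z = 1362 × 1.0107 × 0.4169 = 573.89 W/m².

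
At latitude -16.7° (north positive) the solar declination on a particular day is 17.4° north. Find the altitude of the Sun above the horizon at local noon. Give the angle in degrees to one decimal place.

55.9°

At local solar noon the hour angle is zero, so the elevation is 90° − |φ − δ| = 90° − |-16.7° − (17.4°)| = 90° − 34.1° = 55.9°.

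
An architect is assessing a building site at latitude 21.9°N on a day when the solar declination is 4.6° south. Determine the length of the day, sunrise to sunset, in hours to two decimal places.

cos H_s = −tan(21.9°) · tan(-4.6°) = 0.0323, so H_s = arccos(0.0323) = 88.15°.
Day length = 2 H_s / 15° h⁻¹ = 176.30° / 15 = 11.753 h.

11.75 hours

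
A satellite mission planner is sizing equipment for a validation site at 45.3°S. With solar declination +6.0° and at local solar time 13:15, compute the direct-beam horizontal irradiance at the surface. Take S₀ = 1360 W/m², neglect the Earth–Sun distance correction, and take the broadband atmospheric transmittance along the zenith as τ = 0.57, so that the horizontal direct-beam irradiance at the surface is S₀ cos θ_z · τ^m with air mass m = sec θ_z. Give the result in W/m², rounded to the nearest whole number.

Hour angle H = 15° × (13.25 − 12) = 18.75°.
cos θ_z = sin(-45.3°) sin(6.0°) + cos(-45.3°) cos(6.0°) cos(18.75°) = -0.0743 + 0.6624 = 0.5881.
Air mass m = 1/cos θ_z = 1/0.5881 = 1.700; τ^m = 0.57^1.700 = 0.3846.
Surface direct beam = 1360 × 0.5881 × 0.3846 = 307.61 W/m².

308 W/m²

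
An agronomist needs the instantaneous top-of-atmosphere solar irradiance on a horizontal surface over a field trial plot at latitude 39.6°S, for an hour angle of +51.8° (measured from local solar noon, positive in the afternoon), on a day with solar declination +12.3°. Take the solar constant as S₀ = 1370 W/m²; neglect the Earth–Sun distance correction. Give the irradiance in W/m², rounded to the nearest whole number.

cos θ_z = sin φ sin δ + cos φ cos δ cos H = (-0.6374)(0.2130) + (0.7705)(0.9770)(0.6184) = 0.3298.
Top-of-atmosphere irradiance = S₀ cos θ_z = 1370 × 0.3298 = 451.83 W/m².

452 W/m²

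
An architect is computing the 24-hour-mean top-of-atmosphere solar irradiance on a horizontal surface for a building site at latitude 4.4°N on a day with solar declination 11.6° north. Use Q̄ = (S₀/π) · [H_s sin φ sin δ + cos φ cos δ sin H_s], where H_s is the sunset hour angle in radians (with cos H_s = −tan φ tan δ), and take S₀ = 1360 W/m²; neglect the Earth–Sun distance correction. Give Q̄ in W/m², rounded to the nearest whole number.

433 W/m²

The sunset hour angle satisfies cos H_s = −tan φ tan δ = -0.0158, giving H_s = 90.91°. In radians, H_s = 1.5867.
H_s sin φ sin δ = 1.5867 × 0.0767 × 0.2011 = 0.0245.
cos φ cos δ sin H_s = 0.9971 × 0.9796 × 0.9999 = 0.9767.
Q̄ = (1360/π) × (0.0245 + 0.9767) = 432.90 × 1.0012 = 433.42 W/m².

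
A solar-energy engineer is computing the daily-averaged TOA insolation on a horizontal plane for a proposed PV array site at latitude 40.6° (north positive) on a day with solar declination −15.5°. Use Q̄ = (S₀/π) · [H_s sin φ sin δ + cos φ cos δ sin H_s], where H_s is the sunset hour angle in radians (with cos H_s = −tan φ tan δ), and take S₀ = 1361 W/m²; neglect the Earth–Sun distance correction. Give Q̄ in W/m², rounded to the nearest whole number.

208 W/m²

−tan φ tan δ = −(0.8571)(-0.2773) = 0.2377; H_s = arccos(0.2377) = 76.25°. In radians, H_s = 1.3308.
H_s sin φ sin δ = 1.3308 × 0.6508 × -0.2672 = -0.2314.
cos φ cos δ sin H_s = 0.7593 × 0.9636 × 0.9713 = 0.7107.
Q̄ = (1361/π) × (-0.2314 + 0.7107) = 433.22 × 0.4793 = 207.64 W/m².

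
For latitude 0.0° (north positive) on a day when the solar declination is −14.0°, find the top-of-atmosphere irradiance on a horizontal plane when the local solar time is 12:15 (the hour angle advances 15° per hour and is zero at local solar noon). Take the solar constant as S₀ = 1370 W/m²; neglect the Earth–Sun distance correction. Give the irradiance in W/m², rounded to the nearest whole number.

Hour angle H = 15° × (12.25 − 12) = 3.75°.
cos θ_z = sin(0.0°) sin(-14.0°) + cos(0.0°) cos(-14.0°) cos(3.75°) = 0.0000 + 0.9682 = 0.9682.
Top-of-atmosphere irradiance = S₀ cos θ_z = 1370 × 0.9682 = 1326.43 W/m².

1326 W/m²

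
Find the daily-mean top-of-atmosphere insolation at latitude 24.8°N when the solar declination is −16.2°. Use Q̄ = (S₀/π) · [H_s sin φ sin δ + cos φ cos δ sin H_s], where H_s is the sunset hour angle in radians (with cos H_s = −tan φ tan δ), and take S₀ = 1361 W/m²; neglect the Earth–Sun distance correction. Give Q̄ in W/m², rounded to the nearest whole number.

The sunset hour angle satisfies cos H_s = −tan φ tan δ = 0.1342, giving H_s = 82.29°. In radians, H_s = 1.4362.
H_s sin φ sin δ = 1.4362 × 0.4195 × -0.2790 = -0.1681.
cos φ cos δ sin H_s = 0.9078 × 0.9603 × 0.9910 = 0.8639.
Q̄ = (1361/π) × (-0.1681 + 0.8639) = 433.22 × 0.6958 = 301.43 W/m².

301 W/m²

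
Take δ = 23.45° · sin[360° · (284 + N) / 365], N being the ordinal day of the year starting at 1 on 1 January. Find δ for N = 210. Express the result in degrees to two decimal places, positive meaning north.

+18.67°

360 × (284 + 210) / 365 = 487.233°; sin(487.233°) = 0.7962.
δ = 23.45 × 0.7962 = 18.671° ≈ +18.67°.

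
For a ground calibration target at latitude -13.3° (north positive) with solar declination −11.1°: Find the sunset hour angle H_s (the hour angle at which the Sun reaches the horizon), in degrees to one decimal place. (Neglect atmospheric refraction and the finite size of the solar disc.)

cos H_s = −tan(-13.3°) · tan(-11.1°) = -0.0464, so H_s = arccos(-0.0464) = 92.66°.

92.7°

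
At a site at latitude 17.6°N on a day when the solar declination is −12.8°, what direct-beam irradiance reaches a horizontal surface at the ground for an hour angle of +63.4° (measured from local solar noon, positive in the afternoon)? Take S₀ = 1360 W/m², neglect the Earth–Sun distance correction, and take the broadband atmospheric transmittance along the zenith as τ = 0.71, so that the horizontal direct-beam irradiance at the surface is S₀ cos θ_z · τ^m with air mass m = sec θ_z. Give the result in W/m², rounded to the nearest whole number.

178 W/m²

With φ = 17.6°, δ = -12.8°, H = 63.40°: sin φ sin δ = -0.0670, cos φ cos δ cos H = 0.4162, so cos θ_z = 0.3492.
Air mass m = 1/cos θ_z = 1/0.3492 = 2.864; τ^m = 0.71^2.864 = 0.3750.
Surface direct beam = 1360 × 0.3492 × 0.3750 = 178.09 W/m².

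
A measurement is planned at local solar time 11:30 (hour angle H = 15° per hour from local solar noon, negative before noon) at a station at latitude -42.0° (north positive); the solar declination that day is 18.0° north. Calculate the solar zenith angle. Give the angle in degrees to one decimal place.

60.4°

Hour angle H = 15° × (11.5 − 12) = -7.50°.
cos θ_z = sin(-42.0°) sin(18.0°) + cos(-42.0°) cos(18.0°) cos(-7.50°) = -0.2068 + 0.7007 = 0.4939.
θ_z = arccos(0.4939) = 60.40°.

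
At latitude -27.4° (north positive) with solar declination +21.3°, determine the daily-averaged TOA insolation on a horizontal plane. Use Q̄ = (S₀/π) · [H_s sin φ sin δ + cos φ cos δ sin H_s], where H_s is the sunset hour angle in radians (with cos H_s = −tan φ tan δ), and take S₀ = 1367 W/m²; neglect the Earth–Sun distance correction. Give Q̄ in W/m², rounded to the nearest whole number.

cos H_s = −tan(-27.4°) · tan(21.3°) = 0.2021, so H_s = arccos(0.2021) = 78.34°. In radians, H_s = 1.3673.
H_s sin φ sin δ = 1.3673 × -0.4602 × 0.3633 = -0.2286.
cos φ cos δ sin H_s = 0.8878 × 0.9317 × 0.9794 = 0.8101.
Q̄ = (1367/π) × (-0.2286 + 0.8101) = 435.13 × 0.5815 = 253.03 W/m².

253 W/m²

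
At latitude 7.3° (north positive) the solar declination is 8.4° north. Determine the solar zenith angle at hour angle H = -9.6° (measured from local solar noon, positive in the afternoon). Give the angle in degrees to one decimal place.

9.6°

cos θ_z = sin φ sin δ + cos φ cos δ cos H = (0.1271)(0.1461) + (0.9919)(0.9893)(0.9860) = 0.9861.
θ_z = arccos(0.9861) = 9.56°.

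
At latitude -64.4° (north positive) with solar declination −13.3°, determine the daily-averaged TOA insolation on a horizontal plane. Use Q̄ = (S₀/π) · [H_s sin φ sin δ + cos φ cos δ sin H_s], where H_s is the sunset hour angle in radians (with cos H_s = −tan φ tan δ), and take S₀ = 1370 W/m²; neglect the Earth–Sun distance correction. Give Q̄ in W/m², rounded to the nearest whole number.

−tan φ tan δ = −(-2.0872)(-0.2364) = -0.4934; H_s = arccos(-0.4934) = 119.56°. In radians, H_s = 2.0867.
H_s sin φ sin δ = 2.0867 × -0.9018 × -0.2300 = 0.4328.
cos φ cos δ sin H_s = 0.4321 × 0.9732 × 0.8698 = 0.3658.
Q̄ = (1370/π) × (0.4328 + 0.3658) = 436.08 × 0.7986 = 348.25 W/m².

348 W/m²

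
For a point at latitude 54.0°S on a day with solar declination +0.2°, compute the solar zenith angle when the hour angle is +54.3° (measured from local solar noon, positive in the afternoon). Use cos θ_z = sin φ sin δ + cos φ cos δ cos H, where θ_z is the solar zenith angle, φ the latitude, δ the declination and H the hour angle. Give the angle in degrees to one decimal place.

70.1°

cos θ_z = sin(-54.0°) sin(0.2°) + cos(-54.0°) cos(0.2°) cos(54.30°) = -0.0028 + 0.3430 = 0.3402.
θ_z = arccos(0.3402) = 70.11°.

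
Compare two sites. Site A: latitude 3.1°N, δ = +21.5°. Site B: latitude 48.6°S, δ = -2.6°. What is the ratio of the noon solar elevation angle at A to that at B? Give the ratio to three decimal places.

1.627

A: 90° − |3.1 − (21.5)| = 71.60°.
B: 90° − |-48.6 − (-2.6)| = 44.00°.
Ratio A/B = 71.6000 / 44.0000 = 1.6273.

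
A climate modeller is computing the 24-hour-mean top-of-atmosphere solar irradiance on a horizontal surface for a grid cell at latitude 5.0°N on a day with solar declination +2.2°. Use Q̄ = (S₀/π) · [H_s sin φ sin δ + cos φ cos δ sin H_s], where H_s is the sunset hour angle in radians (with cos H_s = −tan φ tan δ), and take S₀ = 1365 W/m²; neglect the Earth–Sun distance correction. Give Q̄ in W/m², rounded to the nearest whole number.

−tan φ tan δ = −(0.0875)(0.0384) = -0.0034; H_s = arccos(-0.0034) = 90.19°. In radians, H_s = 1.5741.
H_s sin φ sin δ = 1.5741 × 0.0872 × 0.0384 = 0.0053.
cos φ cos δ sin H_s = 0.9962 × 0.9993 × 1.0000 = 0.9955.
Q̄ = (1365/π) × (0.0053 + 0.9955) = 434.49 × 1.0008 = 434.84 W/m².

435 W/m²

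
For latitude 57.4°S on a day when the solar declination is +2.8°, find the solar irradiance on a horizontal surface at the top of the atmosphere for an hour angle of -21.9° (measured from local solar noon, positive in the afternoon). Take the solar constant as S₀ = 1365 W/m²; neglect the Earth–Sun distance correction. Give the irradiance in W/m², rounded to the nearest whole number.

With φ = -57.4°, δ = 2.8°, H = -21.90°: sin φ sin δ = -0.0412, cos φ cos δ cos H = 0.4993, so cos θ_z = 0.4581.
Top-of-atmosphere irradiance = S₀ cos θ_z = 1365 × 0.4581 = 625.31 W/m².

625 W/m²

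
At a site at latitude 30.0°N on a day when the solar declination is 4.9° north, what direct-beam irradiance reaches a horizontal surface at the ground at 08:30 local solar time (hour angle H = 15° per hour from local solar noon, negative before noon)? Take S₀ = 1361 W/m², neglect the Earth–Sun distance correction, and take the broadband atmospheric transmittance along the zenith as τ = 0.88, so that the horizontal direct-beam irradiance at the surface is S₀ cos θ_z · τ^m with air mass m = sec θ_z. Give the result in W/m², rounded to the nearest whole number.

Hour angle H = 15° × (8.5 − 12) = -52.50°.
cos θ_z = sin φ sin δ + cos φ cos δ cos H = (0.5000)(0.0854) + (0.8660)(0.9963)(0.6088) = 0.5680.
Air mass m = 1/cos θ_z = 1/0.5680 = 1.761; τ^m = 0.88^1.761 = 0.7984.
Surface direct beam = 1361 × 0.5680 × 0.7984 = 617.20 W/m².

617 W/m²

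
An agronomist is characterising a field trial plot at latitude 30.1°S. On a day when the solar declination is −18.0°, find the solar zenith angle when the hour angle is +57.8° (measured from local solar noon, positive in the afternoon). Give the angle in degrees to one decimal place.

53.6°

With φ = -30.1°, δ = -18.0°, H = 57.80°: sin φ sin δ = 0.1550, cos φ cos δ cos H = 0.4385, so cos θ_z = 0.5935.
θ_z = arccos(0.5935) = 53.59°.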